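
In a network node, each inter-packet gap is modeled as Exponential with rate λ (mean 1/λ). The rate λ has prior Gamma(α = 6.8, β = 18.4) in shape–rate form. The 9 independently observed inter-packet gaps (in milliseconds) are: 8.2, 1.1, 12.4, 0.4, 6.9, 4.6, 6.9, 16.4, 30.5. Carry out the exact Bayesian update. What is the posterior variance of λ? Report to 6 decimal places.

0.001412

With a Gamma(shape α, rate β) prior on the exponential rate λ, the posterior after n observations with total T = Σxᵢ is Gamma(α+n, β+T).
Sum of observations T = 87.4 milliseconds; n = 9.
Posterior: Gamma(6.8+9, 18.4+87.4) = Gamma(15.8, 105.8).
Var = α/β² = 0.001412.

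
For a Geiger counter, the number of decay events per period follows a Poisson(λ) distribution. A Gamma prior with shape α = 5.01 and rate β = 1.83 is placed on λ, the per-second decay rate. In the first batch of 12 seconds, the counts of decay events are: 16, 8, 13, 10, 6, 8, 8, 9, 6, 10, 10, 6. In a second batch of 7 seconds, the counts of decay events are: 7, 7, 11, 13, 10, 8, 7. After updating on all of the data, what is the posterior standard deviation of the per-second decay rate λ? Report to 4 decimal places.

0.6405

With a Gamma(shape α, rate β) prior, the Poisson likelihood is conjugate: the posterior is Gamma(α + ΣXᵢ, β + n).
Batch 1: sum of counts S = 110 over n = 12 seconds.
After batch 1: Gamma(α+S, β+n) = Gamma(5.01+110, 1.83+12) = Gamma(115.01, 13.83).
Batch 2: sum of counts S = 63 over n = 7 seconds.
After batch 2: Gamma(α+S, β+n) = Gamma(115.01+63, 13.83+7) = Gamma(178.01, 20.83).
SD = √α/β = √178.01/20.83 = 0.6405.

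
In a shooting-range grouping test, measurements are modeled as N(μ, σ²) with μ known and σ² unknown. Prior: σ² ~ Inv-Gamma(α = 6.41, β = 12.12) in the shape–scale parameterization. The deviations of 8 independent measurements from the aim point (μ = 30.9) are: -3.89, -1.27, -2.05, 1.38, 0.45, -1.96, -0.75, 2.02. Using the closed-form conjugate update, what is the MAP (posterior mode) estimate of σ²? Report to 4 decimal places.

With known mean μ and an Inverse-Gamma(α, β) prior on σ², the Normal likelihood is conjugate: posterior is Inv-Gamma(α + n/2, β + Σ(xᵢ−μ)²/2).
Σ(xᵢ−μ)² = (-3.89)² + (-1.27)² + (-2.05)² + (1.38)² + (0.45)² + (-1.96)² + (-0.75)² + (2.02)² = 31.5389.
Posterior: Inv-Gamma(6.41 + 8/2, 12.12 + 31.5389/2) = Inv-Gamma(10.41, 27.88945).
Mode = β/(α+1) = 27.88945/11.41 = 2.4443.

2.4443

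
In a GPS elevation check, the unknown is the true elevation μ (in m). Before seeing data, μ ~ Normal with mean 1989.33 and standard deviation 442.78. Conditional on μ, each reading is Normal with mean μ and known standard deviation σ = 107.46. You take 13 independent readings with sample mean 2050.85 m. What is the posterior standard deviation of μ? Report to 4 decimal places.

29.7368

For Normal data with known variance σ², a Normal(μ₀, σ₀²) prior on μ is conjugate. Posterior precision = 1/σ₀² + n/σ²; posterior mean is the precision-weighted average of μ₀ and x̄.
σ₀² = 442.78² = 196054.1284, σ² = 107.46² = 11547.6516; σ² + n·σ₀² = 11547.6516 + 13·196054.1284 = 2560251.3208.
Posterior precision = 1/σ₀² + n/σ² = 1/196054.1284 + 13/11547.6516 = (σ² + n·σ₀²)/(σ₀²σ²) = 2560251.3208/(196054.1284·11547.6516); posterior variance σₙ² = σ₀²σ²/(σ² + n·σ₀²) = 196054.1284·11547.6516/2560251.3208 = 884.274427.
Posterior SD = √σₙ² = √(196054.1284·11547.6516/2560251.3208) = 29.7368.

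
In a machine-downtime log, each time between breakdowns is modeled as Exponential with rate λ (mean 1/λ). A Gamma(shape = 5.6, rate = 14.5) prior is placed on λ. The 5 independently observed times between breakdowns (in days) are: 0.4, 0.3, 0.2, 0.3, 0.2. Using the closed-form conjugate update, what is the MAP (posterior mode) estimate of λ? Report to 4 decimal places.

With a Gamma(shape α, rate β) prior on the exponential rate λ, the posterior after n observations with total T = Σxᵢ is Gamma(α+n, β+T).
Sum of observations T = 1.4 days; n = 5.
Posterior: Gamma(5.6+5, 14.5+1.4) = Gamma(10.6, 15.9).
Mode = (α−1)/β = 0.6038.

0.6038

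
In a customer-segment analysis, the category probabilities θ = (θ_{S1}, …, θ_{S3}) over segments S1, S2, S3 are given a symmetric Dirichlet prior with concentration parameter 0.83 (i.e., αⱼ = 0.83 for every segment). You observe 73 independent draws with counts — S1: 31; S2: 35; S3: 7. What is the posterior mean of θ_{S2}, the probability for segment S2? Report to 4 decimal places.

The Dirichlet prior is conjugate to the Multinomial likelihood: each posterior αⱼ = prior αⱼ + observed count nⱼ.
Posterior concentration: (31.83, 35.83, 7.83), total = 75.49.
E[θ_{S2}|data] = α_{S2}/Σα = 35.83/75.49 = 0.4746.

0.4746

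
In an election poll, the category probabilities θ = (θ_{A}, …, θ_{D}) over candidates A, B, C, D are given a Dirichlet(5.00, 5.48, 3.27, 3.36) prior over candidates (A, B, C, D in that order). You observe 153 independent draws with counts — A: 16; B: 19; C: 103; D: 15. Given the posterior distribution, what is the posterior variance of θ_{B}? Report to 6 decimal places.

0.000720

The Dirichlet prior is conjugate to the Multinomial likelihood: each posterior αⱼ = prior αⱼ + observed count nⱼ.
Posterior concentration: (21.00, 24.48, 106.27, 18.36), total = 170.11.
Var[θ_j] = α_j(Σα−α_j)/((Σα)²(Σα+1)) = 24.48·145.63/(170.11²·171.11) = 0.000720.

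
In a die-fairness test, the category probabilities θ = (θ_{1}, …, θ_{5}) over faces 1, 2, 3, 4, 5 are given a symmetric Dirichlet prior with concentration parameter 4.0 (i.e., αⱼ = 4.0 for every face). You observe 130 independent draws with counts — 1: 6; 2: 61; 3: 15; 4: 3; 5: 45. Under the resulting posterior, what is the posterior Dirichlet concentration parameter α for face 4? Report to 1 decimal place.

7.0

The Dirichlet prior is conjugate to the Multinomial likelihood: each posterior αⱼ = prior αⱼ + observed count nⱼ.
Posterior concentration: (10.0, 65.0, 19.0, 7.0, 49.0), total = 150.0.
α_{4} = 4.0 + 3 = 7.0.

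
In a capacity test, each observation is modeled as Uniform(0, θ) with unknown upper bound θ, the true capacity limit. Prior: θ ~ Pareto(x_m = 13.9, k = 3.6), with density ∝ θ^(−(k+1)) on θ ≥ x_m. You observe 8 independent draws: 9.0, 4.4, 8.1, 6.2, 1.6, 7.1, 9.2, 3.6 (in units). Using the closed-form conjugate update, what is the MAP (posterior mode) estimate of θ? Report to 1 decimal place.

13.9

A Pareto(scale x_m, shape k) prior on the upper bound θ of Uniform(0, θ) is conjugate: posterior is Pareto(max(x_m, max xᵢ), k + n).
Sample maximum = 9.2; prior scale x_m = 13.9 → posterior scale = max = 13.9.
Posterior shape = 3.6 + 8 = 11.6.
The Pareto density is decreasing on [x_m, ∞), so the mode is x_m = 13.9.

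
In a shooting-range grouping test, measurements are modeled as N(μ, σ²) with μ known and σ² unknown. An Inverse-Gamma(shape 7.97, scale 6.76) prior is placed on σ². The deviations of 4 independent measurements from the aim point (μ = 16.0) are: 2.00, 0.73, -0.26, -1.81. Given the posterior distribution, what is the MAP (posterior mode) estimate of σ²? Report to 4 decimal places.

With known mean μ and an Inverse-Gamma(α, β) prior on σ², the Normal likelihood is conjugate: posterior is Inv-Gamma(α + n/2, β + Σ(xᵢ−μ)²/2).
Σ(xᵢ−μ)² = (2.00)² + (0.73)² + (-0.26)² + (-1.81)² = 7.8766.
Posterior: Inv-Gamma(7.97 + 4/2, 6.76 + 7.8766/2) = Inv-Gamma(9.97, 10.69830).
Mode = β/(α+1) = 10.69830/10.97 = 0.9752.

0.9752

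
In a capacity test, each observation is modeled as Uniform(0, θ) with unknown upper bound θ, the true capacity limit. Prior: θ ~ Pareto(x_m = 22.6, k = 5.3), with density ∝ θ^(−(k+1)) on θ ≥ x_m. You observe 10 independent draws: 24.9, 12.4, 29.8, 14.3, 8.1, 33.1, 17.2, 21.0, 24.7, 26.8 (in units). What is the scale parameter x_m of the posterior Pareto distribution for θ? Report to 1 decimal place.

A Pareto(scale x_m, shape k) prior on the upper bound θ of Uniform(0, θ) is conjugate: posterior is Pareto(max(x_m, max xᵢ), k + n).
Sample maximum = 33.1; prior scale x_m = 22.6 → posterior scale = max = 33.1.
Posterior shape = 5.3 + 10 = 15.3.
Posterior scale x_m = 33.1.

33.1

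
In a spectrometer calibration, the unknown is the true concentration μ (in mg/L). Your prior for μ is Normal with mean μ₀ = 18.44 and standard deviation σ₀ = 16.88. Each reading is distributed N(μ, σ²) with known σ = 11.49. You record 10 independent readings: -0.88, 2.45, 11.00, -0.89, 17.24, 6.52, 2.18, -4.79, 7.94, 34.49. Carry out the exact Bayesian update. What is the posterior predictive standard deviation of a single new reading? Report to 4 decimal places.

For Normal data with known variance σ², a Normal(μ₀, σ₀²) prior on μ is conjugate. Posterior precision = 1/σ₀² + n/σ²; posterior mean is the precision-weighted average of μ₀ and x̄.
σ₀² = 16.88² = 284.9344, σ² = 11.49² = 132.0201; σ² + n·σ₀² = 132.0201 + 10·284.9344 = 2981.3641.
Posterior precision = 1/σ₀² + n/σ² = 1/284.9344 + 10/132.0201 = (σ² + n·σ₀²)/(σ₀²σ²) = 2981.3641/(284.9344·132.0201); posterior variance σₙ² = σ₀²σ²/(σ² + n·σ₀²) = 284.9344·132.0201/2981.3641 = 12.617402.
Predictive variance for one new observation = σₙ² + σ² = 284.9344·132.0201/2981.3641 + 132.0201 = σ²·(σ₀² + 2981.3641)/2981.3641 = 132.0201·3266.2985/2981.3641 = 144.637502; SD = √(132.0201·3266.2985/2981.3641) = 12.0265.

12.0265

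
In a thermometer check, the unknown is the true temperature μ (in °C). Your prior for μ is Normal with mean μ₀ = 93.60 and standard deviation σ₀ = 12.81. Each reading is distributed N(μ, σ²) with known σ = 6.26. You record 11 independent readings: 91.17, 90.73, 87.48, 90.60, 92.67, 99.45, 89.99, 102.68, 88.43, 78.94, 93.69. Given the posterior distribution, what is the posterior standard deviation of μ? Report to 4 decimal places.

1.8673

For Normal data with known variance σ², a Normal(μ₀, σ₀²) prior on μ is conjugate. Posterior precision = 1/σ₀² + n/σ²; posterior mean is the precision-weighted average of μ₀ and x̄.
σ₀² = 12.81² = 164.0961, σ² = 6.26² = 39.1876; σ² + n·σ₀² = 39.1876 + 11·164.0961 = 1844.2447.
Posterior precision = 1/σ₀² + n/σ² = 1/164.0961 + 11/39.1876 = (σ² + n·σ₀²)/(σ₀²σ²) = 1844.2447/(164.0961·39.1876); posterior variance σₙ² = σ₀²σ²/(σ² + n·σ₀²) = 164.0961·39.1876/1844.2447 = 3.486811.
Posterior SD = √σₙ² = √(164.0961·39.1876/1844.2447) = 1.8673.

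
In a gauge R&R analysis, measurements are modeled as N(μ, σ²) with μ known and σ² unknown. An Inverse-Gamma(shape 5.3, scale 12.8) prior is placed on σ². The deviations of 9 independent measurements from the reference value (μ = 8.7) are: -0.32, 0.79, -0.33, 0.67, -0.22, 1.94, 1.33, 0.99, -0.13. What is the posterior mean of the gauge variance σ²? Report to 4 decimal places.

With known mean μ and an Inverse-Gamma(α, β) prior on σ², the Normal likelihood is conjugate: posterior is Inv-Gamma(α + n/2, β + Σ(xᵢ−μ)²/2).
Σ(xᵢ−μ)² = (-0.32)² + (0.79)² + (-0.33)² + (0.67)² + (-0.22)² + (1.94)² + (1.33)² + (0.99)² + (-0.13)² = 7.8622.
Posterior: Inv-Gamma(5.3 + 9/2, 12.8 + 7.8622/2) = Inv-Gamma(9.80, 16.73110).
E[σ²|data] = β/(α−1) = 16.73110/8.80 = 1.9013.

1.9013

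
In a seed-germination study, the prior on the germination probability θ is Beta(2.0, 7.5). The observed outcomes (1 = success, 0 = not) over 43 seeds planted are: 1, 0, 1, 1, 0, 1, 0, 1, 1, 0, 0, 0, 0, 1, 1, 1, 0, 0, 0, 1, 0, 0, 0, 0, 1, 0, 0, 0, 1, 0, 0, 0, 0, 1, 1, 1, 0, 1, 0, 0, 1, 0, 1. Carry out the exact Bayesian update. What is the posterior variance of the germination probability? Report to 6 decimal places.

0.004408

The Beta prior is conjugate to a Binomial/Bernoulli likelihood; the update adds successes to α and failures to β.
Posterior: Beta(α+k, β+n−k) = Beta(2.0+18, 7.5+25) = Beta(20.0, 32.5).
Var = αβ/((α+β)²(α+β+1)) = 20.0·32.5/(52.5²·53.5) = 0.004408.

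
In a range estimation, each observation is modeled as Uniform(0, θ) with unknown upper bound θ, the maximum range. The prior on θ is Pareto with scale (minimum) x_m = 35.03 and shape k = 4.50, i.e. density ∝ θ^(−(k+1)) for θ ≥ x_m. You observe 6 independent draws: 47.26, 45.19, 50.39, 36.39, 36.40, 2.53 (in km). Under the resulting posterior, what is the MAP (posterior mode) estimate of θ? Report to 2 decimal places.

50.39

A Pareto(scale x_m, shape k) prior on the upper bound θ of Uniform(0, θ) is conjugate: posterior is Pareto(max(x_m, max xᵢ), k + n).
Sample maximum = 50.39; prior scale x_m = 35.03 → posterior scale = max = 50.39.
Posterior shape = 4.50 + 6 = 10.50.
The Pareto density is decreasing on [x_m, ∞), so the mode is x_m = 50.39.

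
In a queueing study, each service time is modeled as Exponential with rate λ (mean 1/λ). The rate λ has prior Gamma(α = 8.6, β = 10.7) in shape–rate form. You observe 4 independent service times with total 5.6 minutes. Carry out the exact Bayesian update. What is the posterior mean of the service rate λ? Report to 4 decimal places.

0.7730

With a Gamma(shape α, rate β) prior on the exponential rate λ, the posterior after n observations with total T = Σxᵢ is Gamma(α+n, β+T).
Posterior: Gamma(8.6+4, 10.7+5.6) = Gamma(12.6, 16.3).
Posterior mean of λ = α/β = 12.6/16.3 = 0.7730.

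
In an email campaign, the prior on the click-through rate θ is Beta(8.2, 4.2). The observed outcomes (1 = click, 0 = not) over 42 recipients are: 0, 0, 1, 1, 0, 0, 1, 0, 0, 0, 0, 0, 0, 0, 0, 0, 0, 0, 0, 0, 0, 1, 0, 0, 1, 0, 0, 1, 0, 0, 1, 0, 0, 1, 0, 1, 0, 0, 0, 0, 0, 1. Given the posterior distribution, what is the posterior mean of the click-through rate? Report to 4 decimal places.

0.3346

The Beta prior is conjugate to a Binomial/Bernoulli likelihood; the update adds successes to α and failures to β.
Posterior: Beta(α+k, β+n−k) = Beta(8.2+10, 4.2+32) = Beta(18.2, 36.2).
Posterior mean = α/(α+β) = 18.2/54.4 = 0.3346.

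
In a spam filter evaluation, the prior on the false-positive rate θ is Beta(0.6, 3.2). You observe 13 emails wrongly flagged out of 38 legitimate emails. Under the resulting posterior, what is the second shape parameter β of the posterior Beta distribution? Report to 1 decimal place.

The Beta prior is conjugate to a Binomial/Bernoulli likelihood; the update adds successes to α and failures to β.
Posterior: Beta(α+k, β+n−k) = Beta(0.6+13, 3.2+25) = Beta(13.6, 28.2).
Posterior β = 28.2.

28.2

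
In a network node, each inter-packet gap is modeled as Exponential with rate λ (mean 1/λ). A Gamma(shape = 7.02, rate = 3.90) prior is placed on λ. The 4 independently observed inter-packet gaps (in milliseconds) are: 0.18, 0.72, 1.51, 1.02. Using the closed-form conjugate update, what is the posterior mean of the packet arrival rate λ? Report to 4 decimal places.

1.5034

With a Gamma(shape α, rate β) prior on the exponential rate λ, the posterior after n observations with total T = Σxᵢ is Gamma(α+n, β+T).
Sum of observations T = 3.43 milliseconds; n = 4.
Posterior: Gamma(7.02+4, 3.90+3.43) = Gamma(11.02, 7.33).
Posterior mean of λ = α/β = 11.02/7.33 = 1.5034.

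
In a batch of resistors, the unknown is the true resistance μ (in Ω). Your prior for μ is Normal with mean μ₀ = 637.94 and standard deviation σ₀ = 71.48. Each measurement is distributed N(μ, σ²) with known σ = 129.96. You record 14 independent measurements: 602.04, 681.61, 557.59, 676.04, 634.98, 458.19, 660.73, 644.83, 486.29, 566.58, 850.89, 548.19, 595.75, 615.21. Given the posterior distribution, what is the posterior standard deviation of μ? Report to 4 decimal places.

For Normal data with known variance σ², a Normal(μ₀, σ₀²) prior on μ is conjugate. Posterior precision = 1/σ₀² + n/σ²; posterior mean is the precision-weighted average of μ₀ and x̄.
σ₀² = 71.48² = 5109.3904, σ² = 129.96² = 16889.6016; σ² + n·σ₀² = 16889.6016 + 14·5109.3904 = 88421.0672.
Posterior precision = 1/σ₀² + n/σ² = 1/5109.3904 + 14/16889.6016 = (σ² + n·σ₀²)/(σ₀²σ²) = 88421.0672/(5109.3904·16889.6016); posterior variance σₙ² = σ₀²σ²/(σ² + n·σ₀²) = 5109.3904·16889.6016/88421.0672 = 975.961623.
Posterior SD = √σₙ² = √(5109.3904·16889.6016/88421.0672) = 31.2404.

31.2404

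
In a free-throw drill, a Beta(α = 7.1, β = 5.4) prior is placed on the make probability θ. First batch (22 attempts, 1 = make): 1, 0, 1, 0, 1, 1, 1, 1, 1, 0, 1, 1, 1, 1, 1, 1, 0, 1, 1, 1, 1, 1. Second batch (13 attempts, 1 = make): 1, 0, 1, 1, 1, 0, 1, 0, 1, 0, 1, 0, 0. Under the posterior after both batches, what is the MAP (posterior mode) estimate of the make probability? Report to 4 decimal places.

0.6835

The Beta prior is conjugate to a Binomial/Bernoulli likelihood; the update adds successes to α and failures to β.
After batch 1: Beta(7.1+18, 5.4+4) = Beta(25.1, 9.4).
After batch 2: Beta(25.1+7, 9.4+6) = Beta(32.1, 15.4).
Mode of Beta(a,b) for a,b>1 is (a−1)/(a+b−2) = 31.1/45.5 = 0.6835.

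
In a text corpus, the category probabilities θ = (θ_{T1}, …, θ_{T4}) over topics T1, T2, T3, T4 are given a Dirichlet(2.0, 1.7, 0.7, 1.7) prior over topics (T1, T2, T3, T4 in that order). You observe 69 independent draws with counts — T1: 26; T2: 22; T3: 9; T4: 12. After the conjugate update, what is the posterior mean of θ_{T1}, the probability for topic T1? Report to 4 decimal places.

The Dirichlet prior is conjugate to the Multinomial likelihood: each posterior αⱼ = prior αⱼ + observed count nⱼ.
Posterior concentration: (28.0, 23.7, 9.7, 13.7), total = 75.1.
E[θ_{T1}|data] = α_{T1}/Σα = 28.0/75.1 = 0.3728.

0.3728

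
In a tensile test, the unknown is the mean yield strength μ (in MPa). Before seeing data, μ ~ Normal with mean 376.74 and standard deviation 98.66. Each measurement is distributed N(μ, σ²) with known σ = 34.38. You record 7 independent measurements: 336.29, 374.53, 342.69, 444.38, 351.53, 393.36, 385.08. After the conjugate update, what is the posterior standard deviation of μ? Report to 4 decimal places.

12.8832

For Normal data with known variance σ², a Normal(μ₀, σ₀²) prior on μ is conjugate. Posterior precision = 1/σ₀² + n/σ²; posterior mean is the precision-weighted average of μ₀ and x̄.
σ₀² = 98.66² = 9733.7956, σ² = 34.38² = 1181.9844; σ² + n·σ₀² = 1181.9844 + 7·9733.7956 = 69318.5536.
Posterior precision = 1/σ₀² + n/σ² = 1/9733.7956 + 7/1181.9844 = (σ² + n·σ₀²)/(σ₀²σ²) = 69318.5536/(9733.7956·1181.9844); posterior variance σₙ² = σ₀²σ²/(σ² + n·σ₀²) = 9733.7956·1181.9844/69318.5536 = 165.975687.
Posterior SD = √σₙ² = √(9733.7956·1181.9844/69318.5536) = 12.8832.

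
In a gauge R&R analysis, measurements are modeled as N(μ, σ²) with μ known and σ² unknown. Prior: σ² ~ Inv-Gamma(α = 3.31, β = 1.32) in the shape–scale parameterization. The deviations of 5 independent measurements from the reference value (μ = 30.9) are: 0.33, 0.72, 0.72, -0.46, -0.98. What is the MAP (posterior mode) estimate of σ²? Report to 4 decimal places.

With known mean μ and an Inverse-Gamma(α, β) prior on σ², the Normal likelihood is conjugate: posterior is Inv-Gamma(α + n/2, β + Σ(xᵢ−μ)²/2).
Σ(xᵢ−μ)² = (0.33)² + (0.72)² + (0.72)² + (-0.46)² + (-0.98)² = 2.3177.
Posterior: Inv-Gamma(3.31 + 5/2, 1.32 + 2.3177/2) = Inv-Gamma(5.81, 2.47885).
Mode = β/(α+1) = 2.47885/6.81 = 0.3640.

0.3640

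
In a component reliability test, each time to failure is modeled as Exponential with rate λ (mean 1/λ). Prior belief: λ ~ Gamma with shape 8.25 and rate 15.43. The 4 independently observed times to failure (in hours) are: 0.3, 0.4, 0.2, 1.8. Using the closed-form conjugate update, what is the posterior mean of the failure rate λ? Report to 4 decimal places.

0.6757

With a Gamma(shape α, rate β) prior on the exponential rate λ, the posterior after n observations with total T = Σxᵢ is Gamma(α+n, β+T).
Sum of observations T = 2.7 hours; n = 4.
Posterior: Gamma(8.25+4, 15.43+2.7) = Gamma(12.25, 18.13).
Posterior mean of λ = α/β = 12.25/18.13 = 0.6757.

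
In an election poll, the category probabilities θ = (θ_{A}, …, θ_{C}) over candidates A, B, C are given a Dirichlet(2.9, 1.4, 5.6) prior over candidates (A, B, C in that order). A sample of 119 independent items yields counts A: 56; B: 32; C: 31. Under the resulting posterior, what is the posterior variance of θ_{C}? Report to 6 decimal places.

0.001565

The Dirichlet prior is conjugate to the Multinomial likelihood: each posterior αⱼ = prior αⱼ + observed count nⱼ.
Posterior concentration: (58.9, 33.4, 36.6), total = 128.9.
Var[θ_j] = α_j(Σα−α_j)/((Σα)²(Σα+1)) = 36.6·92.3/(128.9²·129.9) = 0.001565.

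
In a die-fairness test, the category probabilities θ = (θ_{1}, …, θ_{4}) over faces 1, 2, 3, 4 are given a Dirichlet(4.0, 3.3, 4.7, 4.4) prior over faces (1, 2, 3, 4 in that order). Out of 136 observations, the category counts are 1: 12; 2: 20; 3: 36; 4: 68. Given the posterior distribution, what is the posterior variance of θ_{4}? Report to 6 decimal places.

The Dirichlet prior is conjugate to the Multinomial likelihood: each posterior αⱼ = prior αⱼ + observed count nⱼ.
Posterior concentration: (16.0, 23.3, 40.7, 72.4), total = 152.4.
Var[θ_j] = α_j(Σα−α_j)/((Σα)²(Σα+1)) = 72.4·80.0/(152.4²·153.4) = 0.001626.

0.001626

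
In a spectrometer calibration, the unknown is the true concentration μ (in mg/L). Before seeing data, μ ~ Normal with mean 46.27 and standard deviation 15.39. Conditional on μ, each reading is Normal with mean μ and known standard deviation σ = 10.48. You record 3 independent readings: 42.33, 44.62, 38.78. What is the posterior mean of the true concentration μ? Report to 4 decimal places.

For Normal data with known variance σ², a Normal(μ₀, σ₀²) prior on μ is conjugate. Posterior precision = 1/σ₀² + n/σ²; posterior mean is the precision-weighted average of μ₀ and x̄.
Σxᵢ = 42.33 + 44.62 + 38.78 = 125.73, so n·x̄ = 125.73.
σ₀² = 15.39² = 236.8521, σ² = 10.48² = 109.8304; σ² + n·σ₀² = 109.8304 + 3·236.8521 = 820.3867.
Posterior mean = (μ₀/σ₀² + n·x̄/σ²)/(1/σ₀² + n/σ²) = (σ²·μ₀ + σ₀²·n·x̄)/(σ² + n·σ₀²) = (109.8304·46.27 + 236.8521·125.73)/820.3867 = 34861.267141/820.3867 = 42.4937.

42.4937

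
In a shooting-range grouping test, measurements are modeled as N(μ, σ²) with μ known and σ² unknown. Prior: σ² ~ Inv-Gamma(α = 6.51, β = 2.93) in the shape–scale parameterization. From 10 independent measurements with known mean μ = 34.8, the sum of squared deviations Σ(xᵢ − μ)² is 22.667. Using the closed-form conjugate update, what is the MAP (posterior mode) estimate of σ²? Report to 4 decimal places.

With known mean μ and an Inverse-Gamma(α, β) prior on σ², the Normal likelihood is conjugate: posterior is Inv-Gamma(α + n/2, β + Σ(xᵢ−μ)²/2).
Posterior: Inv-Gamma(6.51 + 10/2, 2.93 + 22.667/2) = Inv-Gamma(11.51, 14.2635).
Mode = β/(α+1) = 14.2635/12.51 = 1.1402.

1.1402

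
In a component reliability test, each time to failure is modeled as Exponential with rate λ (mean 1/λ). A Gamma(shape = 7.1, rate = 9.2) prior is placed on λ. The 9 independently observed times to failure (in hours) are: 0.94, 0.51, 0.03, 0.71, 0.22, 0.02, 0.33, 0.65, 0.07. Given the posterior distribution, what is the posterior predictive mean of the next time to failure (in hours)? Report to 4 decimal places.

0.8397

With a Gamma(shape α, rate β) prior on the exponential rate λ, the posterior after n observations with total T = Σxᵢ is Gamma(α+n, β+T).
Sum of observations T = 3.48 hours; n = 9.
Posterior: Gamma(7.1+9, 9.2+3.48) = Gamma(16.1, 12.68).
The predictive distribution for the next observation is Lomax; its mean is β/(α−1) = 12.68/15.1 = 0.8397.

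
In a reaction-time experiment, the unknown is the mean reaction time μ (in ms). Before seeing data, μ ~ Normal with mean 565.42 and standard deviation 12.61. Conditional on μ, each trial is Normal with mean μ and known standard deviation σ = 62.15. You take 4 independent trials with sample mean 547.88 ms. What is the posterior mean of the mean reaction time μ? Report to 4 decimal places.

562.9401

For Normal data with known variance σ², a Normal(μ₀, σ₀²) prior on μ is conjugate. Posterior precision = 1/σ₀² + n/σ²; posterior mean is the precision-weighted average of μ₀ and x̄.
n·x̄ = 4·547.88 = 2191.52.
σ₀² = 12.61² = 159.0121, σ² = 62.15² = 3862.6225; σ² + n·σ₀² = 3862.6225 + 4·159.0121 = 4498.6709.
Posterior mean = (μ₀/σ₀² + n·x̄/σ²)/(1/σ₀² + n/σ²) = (σ²·μ₀ + σ₀²·n·x̄)/(σ² + n·σ₀²) = (3862.6225·565.42 + 159.0121·2191.52)/4498.6709 = 2532482.211342/4498.6709 = 562.9401.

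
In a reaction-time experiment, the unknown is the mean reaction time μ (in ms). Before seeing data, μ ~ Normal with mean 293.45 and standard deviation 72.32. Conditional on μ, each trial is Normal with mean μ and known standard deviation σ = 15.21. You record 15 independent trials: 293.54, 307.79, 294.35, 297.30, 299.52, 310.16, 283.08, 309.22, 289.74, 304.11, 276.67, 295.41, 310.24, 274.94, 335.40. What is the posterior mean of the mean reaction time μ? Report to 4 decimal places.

298.7490

For Normal data with known variance σ², a Normal(μ₀, σ₀²) prior on μ is conjugate. Posterior precision = 1/σ₀² + n/σ²; posterior mean is the precision-weighted average of μ₀ and x̄.
Σxᵢ = 293.54 + 307.79 + 294.35 + 297.30 + 299.52 + 310.16 + 283.08 + 309.22 + 289.74 + 304.11 + 276.67 + 295.41 + 310.24 + 274.94 + 335.40 = 4481.47, so n·x̄ = 4481.47.
σ₀² = 72.32² = 5230.1824, σ² = 15.21² = 231.3441; σ² + n·σ₀² = 231.3441 + 15·5230.1824 = 78684.0801.
Posterior mean = (μ₀/σ₀² + n·x̄/σ²)/(1/σ₀² + n/σ²) = (σ²·μ₀ + σ₀²·n·x̄)/(σ² + n·σ₀²) = (231.3441·293.45 + 5230.1824·4481.47)/78684.0801 = 23506793.446273/78684.0801 = 298.7490.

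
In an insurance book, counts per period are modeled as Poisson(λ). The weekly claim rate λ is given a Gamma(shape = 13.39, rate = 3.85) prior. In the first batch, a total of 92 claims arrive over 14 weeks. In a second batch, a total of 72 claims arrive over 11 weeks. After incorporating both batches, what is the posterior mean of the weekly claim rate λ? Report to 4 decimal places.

With a Gamma(shape α, rate β) prior, the Poisson likelihood is conjugate: the posterior is Gamma(α + ΣXᵢ, β + n).
After batch 1: Gamma(α+S, β+n) = Gamma(13.39+92, 3.85+14) = Gamma(105.39, 17.85).
After batch 2: Gamma(α+S, β+n) = Gamma(105.39+72, 17.85+11) = Gamma(177.39, 28.85).
Posterior mean = α/β = 177.39/28.85 = 6.1487.

6.1487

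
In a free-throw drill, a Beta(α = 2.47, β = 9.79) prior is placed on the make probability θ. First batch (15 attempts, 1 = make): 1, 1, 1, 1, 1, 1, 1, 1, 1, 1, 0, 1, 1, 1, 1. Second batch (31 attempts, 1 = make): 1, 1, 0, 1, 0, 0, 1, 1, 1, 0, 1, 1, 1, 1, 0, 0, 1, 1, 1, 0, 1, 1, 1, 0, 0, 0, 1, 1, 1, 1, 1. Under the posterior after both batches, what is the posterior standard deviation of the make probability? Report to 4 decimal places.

0.0622

The Beta prior is conjugate to a Binomial/Bernoulli likelihood; the update adds successes to α and failures to β.
After batch 1: Beta(2.47+14, 9.79+1) = Beta(16.47, 10.79).
After batch 2: Beta(16.47+21, 10.79+10) = Beta(37.47, 20.79).
Var = αβ/((α+β)²(α+β+1)) = 37.47·20.79/(58.26²·59.26) = 0.00387289; SD = √0.00387289 = 0.0622.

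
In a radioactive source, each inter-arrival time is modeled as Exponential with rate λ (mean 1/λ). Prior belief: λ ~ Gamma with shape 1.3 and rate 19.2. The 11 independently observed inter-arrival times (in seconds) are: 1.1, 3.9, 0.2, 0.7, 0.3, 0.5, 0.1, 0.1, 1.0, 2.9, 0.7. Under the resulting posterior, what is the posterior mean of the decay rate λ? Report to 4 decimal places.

0.4007

With a Gamma(shape α, rate β) prior on the exponential rate λ, the posterior after n observations with total T = Σxᵢ is Gamma(α+n, β+T).
Sum of observations T = 11.5 seconds; n = 11.
Posterior: Gamma(1.3+11, 19.2+11.5) = Gamma(12.3, 30.7).
Posterior mean of λ = α/β = 12.3/30.7 = 0.4007.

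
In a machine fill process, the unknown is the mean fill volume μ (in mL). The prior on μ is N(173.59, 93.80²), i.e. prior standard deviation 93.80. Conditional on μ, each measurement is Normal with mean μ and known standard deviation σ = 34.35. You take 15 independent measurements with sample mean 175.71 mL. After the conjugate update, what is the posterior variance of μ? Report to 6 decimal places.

77.964467

For Normal data with known variance σ², a Normal(μ₀, σ₀²) prior on μ is conjugate. Posterior precision = 1/σ₀² + n/σ²; posterior mean is the precision-weighted average of μ₀ and x̄.
σ₀² = 93.80² = 8798.44, σ² = 34.35² = 1179.9225; σ² + n·σ₀² = 1179.9225 + 15·8798.44 = 133156.5225.
Posterior precision = 1/σ₀² + n/σ² = 1/8798.44 + 15/1179.9225 = (σ² + n·σ₀²)/(σ₀²σ²) = 133156.5225/(8798.44·1179.9225); posterior variance σₙ² = σ₀²σ²/(σ² + n·σ₀²) = 8798.44·1179.9225/133156.5225 = 77.964467.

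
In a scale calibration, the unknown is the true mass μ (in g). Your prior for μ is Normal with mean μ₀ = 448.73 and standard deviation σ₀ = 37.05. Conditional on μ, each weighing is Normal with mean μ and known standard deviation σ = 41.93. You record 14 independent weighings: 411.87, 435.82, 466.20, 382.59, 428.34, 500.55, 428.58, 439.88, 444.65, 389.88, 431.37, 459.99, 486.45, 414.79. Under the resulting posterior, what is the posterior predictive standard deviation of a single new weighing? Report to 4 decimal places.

For Normal data with known variance σ², a Normal(μ₀, σ₀²) prior on μ is conjugate. Posterior precision = 1/σ₀² + n/σ²; posterior mean is the precision-weighted average of μ₀ and x̄.
σ₀² = 37.05² = 1372.7025, σ² = 41.93² = 1758.1249; σ² + n·σ₀² = 1758.1249 + 14·1372.7025 = 20975.9599.
Posterior precision = 1/σ₀² + n/σ² = 1/1372.7025 + 14/1758.1249 = (σ² + n·σ₀²)/(σ₀²σ²) = 20975.9599/(1372.7025·1758.1249); posterior variance σₙ² = σ₀²σ²/(σ² + n·σ₀²) = 1372.7025·1758.1249/20975.9599 = 115.054684.
Predictive variance for one new observation = σₙ² + σ² = 1372.7025·1758.1249/20975.9599 + 1758.1249 = σ²·(σ₀² + 20975.9599)/20975.9599 = 1758.1249·22348.6624/20975.9599 = 1873.179584; SD = √(1758.1249·22348.6624/20975.9599) = 43.2802.

43.2802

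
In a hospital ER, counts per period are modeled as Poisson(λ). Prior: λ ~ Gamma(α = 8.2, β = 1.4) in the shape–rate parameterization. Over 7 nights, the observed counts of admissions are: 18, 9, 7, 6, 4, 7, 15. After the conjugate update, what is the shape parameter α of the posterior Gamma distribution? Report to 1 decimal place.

With a Gamma(shape α, rate β) prior, the Poisson likelihood is conjugate: the posterior is Gamma(α + ΣXᵢ, β + n).
Sum of counts S = 66 over n = 7 nights.
Posterior: Gamma(α+S, β+n) = Gamma(8.2+66, 1.4+7) = Gamma(74.2, 8.4).
Posterior α = 74.2.

74.2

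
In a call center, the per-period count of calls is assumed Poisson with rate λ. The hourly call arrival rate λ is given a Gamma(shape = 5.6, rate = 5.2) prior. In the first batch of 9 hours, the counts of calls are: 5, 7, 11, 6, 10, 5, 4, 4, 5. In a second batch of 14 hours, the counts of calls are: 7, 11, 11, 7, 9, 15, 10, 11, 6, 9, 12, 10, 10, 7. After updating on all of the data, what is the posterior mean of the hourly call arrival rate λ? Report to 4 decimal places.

With a Gamma(shape α, rate β) prior, the Poisson likelihood is conjugate: the posterior is Gamma(α + ΣXᵢ, β + n).
Batch 1: sum of counts S = 57 over n = 9 hours.
After batch 1: Gamma(α+S, β+n) = Gamma(5.6+57, 5.2+9) = Gamma(62.6, 14.2).
Batch 2: sum of counts S = 135 over n = 14 hours.
After batch 2: Gamma(α+S, β+n) = Gamma(62.6+135, 14.2+14) = Gamma(197.6, 28.2).
Posterior mean = α/β = 197.6/28.2 = 7.0071.

7.0071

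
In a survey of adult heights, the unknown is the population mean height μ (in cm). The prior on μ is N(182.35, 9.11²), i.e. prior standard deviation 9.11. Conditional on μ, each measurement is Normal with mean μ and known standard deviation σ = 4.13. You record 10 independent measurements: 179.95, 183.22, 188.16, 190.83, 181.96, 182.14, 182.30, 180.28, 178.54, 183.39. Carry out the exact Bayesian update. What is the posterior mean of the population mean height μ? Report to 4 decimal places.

For Normal data with known variance σ², a Normal(μ₀, σ₀²) prior on μ is conjugate. Posterior precision = 1/σ₀² + n/σ²; posterior mean is the precision-weighted average of μ₀ and x̄.
Σxᵢ = 179.95 + 183.22 + 188.16 + 190.83 + 181.96 + 182.14 + 182.30 + 180.28 + 178.54 + 183.39 = 1830.77, so n·x̄ = 1830.77.
σ₀² = 9.11² = 82.9921, σ² = 4.13² = 17.0569; σ² + n·σ₀² = 17.0569 + 10·82.9921 = 846.9779.
Posterior mean = (μ₀/σ₀² + n·x̄/σ²)/(1/σ₀² + n/σ²) = (σ²·μ₀ + σ₀²·n·x̄)/(σ² + n·σ₀²) = (17.0569·182.35 + 82.9921·1830.77)/846.9779 = 155049.772632/846.9779 = 183.0624.

183.0624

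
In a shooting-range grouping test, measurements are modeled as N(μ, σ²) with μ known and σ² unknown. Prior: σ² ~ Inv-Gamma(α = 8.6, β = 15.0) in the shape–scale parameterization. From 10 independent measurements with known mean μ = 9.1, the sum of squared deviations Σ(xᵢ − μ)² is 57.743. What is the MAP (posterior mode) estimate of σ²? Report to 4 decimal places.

With known mean μ and an Inverse-Gamma(α, β) prior on σ², the Normal likelihood is conjugate: posterior is Inv-Gamma(α + n/2, β + Σ(xᵢ−μ)²/2).
Posterior: Inv-Gamma(8.6 + 10/2, 15.0 + 57.743/2) = Inv-Gamma(13.60, 43.8715).
Mode = β/(α+1) = 43.8715/14.60 = 3.0049.

3.0049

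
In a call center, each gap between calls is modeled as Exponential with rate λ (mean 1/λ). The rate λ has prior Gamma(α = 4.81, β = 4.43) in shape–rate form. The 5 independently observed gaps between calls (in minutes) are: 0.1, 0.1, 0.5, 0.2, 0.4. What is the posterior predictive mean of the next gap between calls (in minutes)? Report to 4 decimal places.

With a Gamma(shape α, rate β) prior on the exponential rate λ, the posterior after n observations with total T = Σxᵢ is Gamma(α+n, β+T).
Sum of observations T = 1.3 minutes; n = 5.
Posterior: Gamma(4.81+5, 4.43+1.3) = Gamma(9.81, 5.73).
The predictive distribution for the next observation is Lomax; its mean is β/(α−1) = 5.73/8.81 = 0.6504.

0.6504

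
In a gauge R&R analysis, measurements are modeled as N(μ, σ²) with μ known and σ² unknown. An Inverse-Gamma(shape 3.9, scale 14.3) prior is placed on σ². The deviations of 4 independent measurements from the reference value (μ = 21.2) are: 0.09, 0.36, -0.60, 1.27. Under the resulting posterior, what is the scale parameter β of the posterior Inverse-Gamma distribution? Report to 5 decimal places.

With known mean μ and an Inverse-Gamma(α, β) prior on σ², the Normal likelihood is conjugate: posterior is Inv-Gamma(α + n/2, β + Σ(xᵢ−μ)²/2).
Σ(xᵢ−μ)² = (0.09)² + (0.36)² + (-0.60)² + (1.27)² = 2.1106.
Posterior: Inv-Gamma(3.9 + 4/2, 14.3 + 2.1106/2) = Inv-Gamma(5.90, 15.35530).
Posterior β = 15.35530.

15.35530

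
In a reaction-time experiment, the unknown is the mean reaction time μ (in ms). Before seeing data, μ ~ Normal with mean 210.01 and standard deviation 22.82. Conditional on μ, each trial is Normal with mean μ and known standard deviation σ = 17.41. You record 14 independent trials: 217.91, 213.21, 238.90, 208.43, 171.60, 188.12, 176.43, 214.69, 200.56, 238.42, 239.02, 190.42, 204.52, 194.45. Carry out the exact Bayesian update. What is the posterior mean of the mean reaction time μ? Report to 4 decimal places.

For Normal data with known variance σ², a Normal(μ₀, σ₀²) prior on μ is conjugate. Posterior precision = 1/σ₀² + n/σ²; posterior mean is the precision-weighted average of μ₀ and x̄.
Σxᵢ = 217.91 + 213.21 + 238.90 + 208.43 + 171.60 + 188.12 + 176.43 + 214.69 + 200.56 + 238.42 + 239.02 + 190.42 + 204.52 + 194.45 = 2896.68, so n·x̄ = 2896.68.
σ₀² = 22.82² = 520.7524, σ² = 17.41² = 303.1081; σ² + n·σ₀² = 303.1081 + 14·520.7524 = 7593.6417.
Posterior mean = (μ₀/σ₀² + n·x̄/σ²)/(1/σ₀² + n/σ²) = (σ²·μ₀ + σ₀²·n·x̄)/(σ² + n·σ₀²) = (303.1081·210.01 + 520.7524·2896.68)/7593.6417 = 1572108.794113/7593.6417 = 207.0296.

207.0296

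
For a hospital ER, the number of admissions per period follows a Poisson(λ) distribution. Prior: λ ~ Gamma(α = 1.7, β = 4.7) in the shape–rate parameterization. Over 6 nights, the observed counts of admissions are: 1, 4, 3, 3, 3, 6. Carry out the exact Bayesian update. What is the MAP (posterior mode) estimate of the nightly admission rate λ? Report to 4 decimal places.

1.9346

With a Gamma(shape α, rate β) prior, the Poisson likelihood is conjugate: the posterior is Gamma(α + ΣXᵢ, β + n).
Sum of counts S = 20 over n = 6 nights.
Posterior: Gamma(α+S, β+n) = Gamma(1.7+20, 4.7+6) = Gamma(21.7, 10.7).
Mode of Gamma(α,β) for α≥1 is (α−1)/β = 20.7/10.7 = 1.9346.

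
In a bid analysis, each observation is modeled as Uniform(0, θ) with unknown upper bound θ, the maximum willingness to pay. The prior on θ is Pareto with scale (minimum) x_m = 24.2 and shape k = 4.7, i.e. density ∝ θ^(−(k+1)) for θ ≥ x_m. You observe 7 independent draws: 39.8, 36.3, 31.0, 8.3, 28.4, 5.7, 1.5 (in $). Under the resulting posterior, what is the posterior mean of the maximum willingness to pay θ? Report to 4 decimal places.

A Pareto(scale x_m, shape k) prior on the upper bound θ of Uniform(0, θ) is conjugate: posterior is Pareto(max(x_m, max xᵢ), k + n).
Sample maximum = 39.8; prior scale x_m = 24.2 → posterior scale = max = 39.8.
Posterior shape = 4.7 + 7 = 11.7.
E[θ|data] = k·x_m/(k−1) = 11.7·39.8/10.7 = 43.5196.

43.5196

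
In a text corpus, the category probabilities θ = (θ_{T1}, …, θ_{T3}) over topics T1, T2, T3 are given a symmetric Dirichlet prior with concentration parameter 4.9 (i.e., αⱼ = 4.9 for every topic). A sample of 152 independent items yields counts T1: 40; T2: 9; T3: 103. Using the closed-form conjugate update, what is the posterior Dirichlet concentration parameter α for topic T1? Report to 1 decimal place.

The Dirichlet prior is conjugate to the Multinomial likelihood: each posterior αⱼ = prior αⱼ + observed count nⱼ.
Posterior concentration: (44.9, 13.9, 107.9), total = 166.7.
α_{T1} = 4.9 + 40 = 44.9.

44.9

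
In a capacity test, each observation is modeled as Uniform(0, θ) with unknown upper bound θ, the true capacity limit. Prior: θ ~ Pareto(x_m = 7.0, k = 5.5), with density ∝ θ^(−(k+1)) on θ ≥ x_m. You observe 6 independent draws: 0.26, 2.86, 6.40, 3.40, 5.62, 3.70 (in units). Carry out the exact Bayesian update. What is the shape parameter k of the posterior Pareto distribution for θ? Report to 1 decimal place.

A Pareto(scale x_m, shape k) prior on the upper bound θ of Uniform(0, θ) is conjugate: posterior is Pareto(max(x_m, max xᵢ), k + n).
Sample maximum = 6.40; prior scale x_m = 7.0 → posterior scale = max = 7.00.
Posterior shape = 5.5 + 6 = 11.5.
Posterior shape k = 11.5.

11.5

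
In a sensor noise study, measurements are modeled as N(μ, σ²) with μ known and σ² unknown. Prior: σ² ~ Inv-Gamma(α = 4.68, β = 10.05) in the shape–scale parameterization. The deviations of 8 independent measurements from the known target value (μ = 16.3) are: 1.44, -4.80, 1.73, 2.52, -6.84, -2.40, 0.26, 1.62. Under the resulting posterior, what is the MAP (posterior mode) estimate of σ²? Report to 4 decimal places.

With known mean μ and an Inverse-Gamma(α, β) prior on σ², the Normal likelihood is conjugate: posterior is Inv-Gamma(α + n/2, β + Σ(xᵢ−μ)²/2).
Σ(xᵢ−μ)² = (1.44)² + (-4.80)² + (1.73)² + (2.52)² + (-6.84)² + (-2.40)² + (0.26)² + (1.62)² = 89.6945.
Posterior: Inv-Gamma(4.68 + 8/2, 10.05 + 89.6945/2) = Inv-Gamma(8.68, 54.89725).
Mode = β/(α+1) = 54.89725/9.68 = 5.6712.

5.6712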